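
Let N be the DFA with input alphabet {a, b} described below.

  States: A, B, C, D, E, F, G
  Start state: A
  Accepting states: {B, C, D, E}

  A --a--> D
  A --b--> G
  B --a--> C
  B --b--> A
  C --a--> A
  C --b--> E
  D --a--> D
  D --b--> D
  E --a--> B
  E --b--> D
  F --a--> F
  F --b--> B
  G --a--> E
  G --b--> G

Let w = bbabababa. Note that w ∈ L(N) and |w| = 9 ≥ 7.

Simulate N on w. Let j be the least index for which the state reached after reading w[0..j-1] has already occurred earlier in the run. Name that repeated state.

G

State sequence: A -b-> G -b-> G -a-> E -b-> D -a-> D -b-> D -a-> D -b-> D -a-> D
First repeat at step 2: G was already visited.

The earliest repeat is at step j = 2: N is in G, which it already visited at step i = 1.
The DFA has 7 states, so the proof of the pumping lemma guarantees a repeated state among the first 7+1 visited; the segment between the two visits is the pumpable y.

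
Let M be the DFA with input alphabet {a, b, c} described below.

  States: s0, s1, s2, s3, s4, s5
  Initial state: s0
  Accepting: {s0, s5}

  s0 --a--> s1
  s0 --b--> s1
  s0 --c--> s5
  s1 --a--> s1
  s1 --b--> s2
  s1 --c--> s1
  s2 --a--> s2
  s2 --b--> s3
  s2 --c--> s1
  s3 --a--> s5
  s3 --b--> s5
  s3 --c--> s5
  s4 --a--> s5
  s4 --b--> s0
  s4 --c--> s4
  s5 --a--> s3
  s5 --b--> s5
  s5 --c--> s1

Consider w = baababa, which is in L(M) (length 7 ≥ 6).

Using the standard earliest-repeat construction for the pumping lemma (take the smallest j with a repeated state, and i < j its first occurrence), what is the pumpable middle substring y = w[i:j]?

a

State sequence: s0 -b-> s1 -a-> s1 -a-> s1 -b-> s2 -a-> s2 -b-> s3 -a-> s5
First repeat at step 2: s1 was already visited.

So i = 1, j = 2, giving x = w[0:1] = b, y = w[1:2] = a, z = w[2:7] = ababa.
Check: |xy| = 2 ≤ 6 and |y| = 1 ≥ 1. Reading y takes M from s1 back to s1, so every xyⁱz is accepted.
Since M has 6 states, any run of length ≥ 6 visits 6+1 states, so by pigeonhole some state repeats within the first 6 steps — that repeat gives the pumpable loop.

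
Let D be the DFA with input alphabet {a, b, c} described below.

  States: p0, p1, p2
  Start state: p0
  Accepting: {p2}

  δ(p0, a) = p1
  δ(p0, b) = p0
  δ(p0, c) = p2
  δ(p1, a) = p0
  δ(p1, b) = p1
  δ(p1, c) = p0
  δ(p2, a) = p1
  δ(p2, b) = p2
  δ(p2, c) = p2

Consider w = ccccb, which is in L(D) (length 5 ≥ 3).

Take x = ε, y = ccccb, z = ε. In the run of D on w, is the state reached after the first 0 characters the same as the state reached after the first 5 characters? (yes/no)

no

State sequence: p0 -c-> p2 -c-> p2 -c-> p2 -c-> p2 -b-> p2

After x (step 0): p0. After xy (step 5): p2.
They differ (p0 ≠ p2), so y is not a cycle from the state after x; this split is not the one the pumping-lemma construction produces, and pumping y need not keep the string in L(D).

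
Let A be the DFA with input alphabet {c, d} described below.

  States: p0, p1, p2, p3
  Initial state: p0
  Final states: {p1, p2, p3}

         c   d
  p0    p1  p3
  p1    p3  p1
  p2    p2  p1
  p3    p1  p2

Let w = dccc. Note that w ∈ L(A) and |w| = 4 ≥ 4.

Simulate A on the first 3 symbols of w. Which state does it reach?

State sequence: p0 -d-> p3 -c-> p1 -c-> p3

After reading 3 characters, A is in state p3.

p3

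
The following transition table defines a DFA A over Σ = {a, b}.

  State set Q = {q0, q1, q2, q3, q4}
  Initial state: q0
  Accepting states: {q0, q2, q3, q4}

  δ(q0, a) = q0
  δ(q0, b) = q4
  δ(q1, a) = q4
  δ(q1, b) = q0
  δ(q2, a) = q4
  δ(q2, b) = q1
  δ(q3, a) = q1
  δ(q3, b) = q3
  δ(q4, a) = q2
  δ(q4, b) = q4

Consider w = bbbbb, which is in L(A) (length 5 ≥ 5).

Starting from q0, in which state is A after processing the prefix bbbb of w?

State sequence: q0 -b-> q4 -b-> q4 -b-> q4 -b-> q4

After reading 4 characters, A is in state q4.
(This kind of state-tracing is the core of the pumping-lemma construction: with 5 states, pigeonhole forces a repeat within the first 5 steps.)

q4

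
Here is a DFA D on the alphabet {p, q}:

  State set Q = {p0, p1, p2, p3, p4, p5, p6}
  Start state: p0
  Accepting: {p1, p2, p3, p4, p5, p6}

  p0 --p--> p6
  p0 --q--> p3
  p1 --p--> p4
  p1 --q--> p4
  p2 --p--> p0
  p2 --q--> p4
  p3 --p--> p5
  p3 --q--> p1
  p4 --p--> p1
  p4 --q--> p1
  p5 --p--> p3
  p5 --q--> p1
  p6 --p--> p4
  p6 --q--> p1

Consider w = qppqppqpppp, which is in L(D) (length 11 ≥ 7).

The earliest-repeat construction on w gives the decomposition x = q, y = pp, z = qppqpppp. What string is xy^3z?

xy^3z = q·pp·pp·pp·qppqpppp = qppppppqppqpppp.
Reading y = pp takes D from p3 back to p3, so after x·y·y·y the machine is still in p3, and z then leads to the accepting state p4. Hence qppppppqppqpppp ∈ L(D).

qppppppqppqpppp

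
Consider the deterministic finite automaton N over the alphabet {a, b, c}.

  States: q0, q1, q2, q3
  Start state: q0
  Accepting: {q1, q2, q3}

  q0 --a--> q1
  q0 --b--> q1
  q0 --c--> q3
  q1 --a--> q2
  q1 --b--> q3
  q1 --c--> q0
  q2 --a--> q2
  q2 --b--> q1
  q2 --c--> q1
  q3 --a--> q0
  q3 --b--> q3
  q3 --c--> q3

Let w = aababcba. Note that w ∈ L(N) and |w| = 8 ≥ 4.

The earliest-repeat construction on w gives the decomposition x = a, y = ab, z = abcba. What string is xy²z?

aabababcba

xy^2z = a·ab·ab·abcba = aabababcba.
Reading y = ab takes N from q1 back to q1, so after x·y·y the machine is still in q1, and z then leads to the accepting state q2. Hence aabababcba ∈ L(N).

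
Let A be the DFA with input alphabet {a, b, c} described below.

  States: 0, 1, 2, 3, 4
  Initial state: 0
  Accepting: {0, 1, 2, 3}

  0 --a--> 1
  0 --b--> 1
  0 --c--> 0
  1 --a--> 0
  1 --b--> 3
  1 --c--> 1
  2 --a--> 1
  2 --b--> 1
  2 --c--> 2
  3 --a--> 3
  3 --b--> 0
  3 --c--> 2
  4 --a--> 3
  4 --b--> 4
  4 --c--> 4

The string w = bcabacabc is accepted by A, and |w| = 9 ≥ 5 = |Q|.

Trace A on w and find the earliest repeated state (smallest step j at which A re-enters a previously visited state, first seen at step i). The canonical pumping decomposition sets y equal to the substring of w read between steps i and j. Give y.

c

Run of A on w = b c a b a c a b c:
  step 0: 0  (start)
  step 1: 1  (read b: 0→1)
  step 2: 1  (read c: 1→1)   ← first repeat (1 seen earlier)
  step 3: 0  (read a: 1→0)
  step 4: 1  (read b: 0→1)
  step 5: 0  (read a: 1→0)
  step 6: 0  (read c: 0→0)
  step 7: 1  (read a: 0→1)
  step 8: 3  (read b: 1→3)
  step 9: 2  (read c: 3→2)

So i = 1, j = 2, giving x = w[0:1] = b, y = w[1:2] = c, z = w[2:9] = abacabc.
Check: |xy| = 2 ≤ 5 and |y| = 1 ≥ 1. Reading y takes A from 1 back to 1, so every xyⁱz is accepted.
With |Q| = 5, pigeonhole forces a state repeat no later than step 5; the substring read between the first and second visits to that state can be pumped.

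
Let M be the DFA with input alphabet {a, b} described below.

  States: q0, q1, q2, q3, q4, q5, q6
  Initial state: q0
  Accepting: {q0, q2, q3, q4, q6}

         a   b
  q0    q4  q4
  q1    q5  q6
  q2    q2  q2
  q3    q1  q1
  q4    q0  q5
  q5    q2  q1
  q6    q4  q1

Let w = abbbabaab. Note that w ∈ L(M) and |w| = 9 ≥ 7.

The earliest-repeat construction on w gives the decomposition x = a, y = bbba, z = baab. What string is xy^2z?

xy^2z = a·bbba·bbba·baab = abbbabbbabaab.
Reading y = bbba takes M from q4 back to q4, so after x·y·y the machine is still in q4, and z then leads to the accepting state q2. Hence abbbabbbabaab ∈ L(M).

abbbabbbabaab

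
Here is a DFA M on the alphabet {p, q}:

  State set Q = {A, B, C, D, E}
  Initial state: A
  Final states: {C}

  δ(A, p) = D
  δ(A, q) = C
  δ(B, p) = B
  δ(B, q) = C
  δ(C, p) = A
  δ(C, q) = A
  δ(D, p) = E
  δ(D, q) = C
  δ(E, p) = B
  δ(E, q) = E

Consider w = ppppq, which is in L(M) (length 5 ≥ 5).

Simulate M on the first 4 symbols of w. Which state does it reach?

B

State sequence: A -p-> D -p-> E -p-> B -p-> B

After reading 4 characters, M is in state B.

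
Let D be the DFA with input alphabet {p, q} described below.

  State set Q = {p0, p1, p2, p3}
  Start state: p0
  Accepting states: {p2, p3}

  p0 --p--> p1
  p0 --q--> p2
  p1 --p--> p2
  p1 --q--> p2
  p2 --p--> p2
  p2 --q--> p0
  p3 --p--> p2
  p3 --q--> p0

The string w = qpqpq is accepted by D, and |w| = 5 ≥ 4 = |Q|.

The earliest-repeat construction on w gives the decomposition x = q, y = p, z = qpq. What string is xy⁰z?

qqpq

xy⁰z = xz = q·qpq = qqpq.
Reading y = p takes D from p2 back to p2, so after x the machine is still in p2, and z then leads to the accepting state p2. Hence qqpq ∈ L(D).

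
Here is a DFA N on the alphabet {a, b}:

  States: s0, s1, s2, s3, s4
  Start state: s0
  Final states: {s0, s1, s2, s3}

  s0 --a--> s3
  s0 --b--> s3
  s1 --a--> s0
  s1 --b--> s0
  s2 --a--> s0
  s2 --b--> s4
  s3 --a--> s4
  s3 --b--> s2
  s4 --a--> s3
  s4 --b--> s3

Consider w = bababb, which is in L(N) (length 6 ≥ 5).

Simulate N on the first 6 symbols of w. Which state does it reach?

s2

State sequence: s0 -b-> s3 -a-> s4 -b-> s3 -a-> s4 -b-> s3 -b-> s2

After reading 6 characters, N is in state s2.
(This kind of state-tracing is the core of the pumping-lemma construction: with 5 states, pigeonhole forces a repeat within the first 5 steps.)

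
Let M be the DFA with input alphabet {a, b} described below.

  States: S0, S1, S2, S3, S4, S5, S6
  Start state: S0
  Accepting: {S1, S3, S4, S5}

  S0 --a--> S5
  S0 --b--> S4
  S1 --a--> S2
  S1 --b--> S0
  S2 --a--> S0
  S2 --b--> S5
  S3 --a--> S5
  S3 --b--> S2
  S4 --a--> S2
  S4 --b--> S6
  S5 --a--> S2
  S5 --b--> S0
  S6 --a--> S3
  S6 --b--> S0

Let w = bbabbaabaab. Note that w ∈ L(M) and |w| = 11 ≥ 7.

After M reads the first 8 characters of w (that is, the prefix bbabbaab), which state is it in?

S4

Run of M on the first 8 characters of w = b b a b b a a b:
  step 0: S0  (start)
  step 1: S4  (read b: S0→S4)
  step 2: S6  (read b: S4→S6)
  step 3: S3  (read a: S6→S3)
  step 4: S2  (read b: S3→S2)
  step 5: S5  (read b: S2→S5)
  step 6: S2  (read a: S5→S2)
  step 7: S0  (read a: S2→S0)
  step 8: S4  (read b: S0→S4)

After reading 8 characters, M is in state S4.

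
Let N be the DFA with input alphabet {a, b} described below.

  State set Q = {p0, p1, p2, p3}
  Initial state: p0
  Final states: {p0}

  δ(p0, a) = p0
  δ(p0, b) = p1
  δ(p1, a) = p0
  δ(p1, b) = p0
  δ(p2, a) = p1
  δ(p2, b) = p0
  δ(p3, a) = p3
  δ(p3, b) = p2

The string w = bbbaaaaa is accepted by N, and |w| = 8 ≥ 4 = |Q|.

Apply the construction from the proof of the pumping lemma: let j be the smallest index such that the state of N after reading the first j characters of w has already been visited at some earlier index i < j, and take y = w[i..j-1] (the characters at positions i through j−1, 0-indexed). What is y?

bb

Run of N on w = b b b a a a a a:
  step 0: p0  (start)
  step 1: p1  (read b: p0→p1)
  step 2: p0  (read b: p1→p0)   ← first repeat (p0 seen earlier)
  step 3: p1  (read b: p0→p1)
  step 4: p0  (read a: p1→p0)
  step 5: p0  (read a: p0→p0)
  step 6: p0  (read a: p0→p0)
  step 7: p0  (read a: p0→p0)
  step 8: p0  (read a: p0→p0)

So i = 0, j = 2, giving x = w[0:0] = ε, y = w[0:2] = bb, z = w[2:8] = baaaaa.
Check: |xy| = 2 ≤ 4 and |y| = 2 ≥ 1. Reading y takes N from p0 back to p0, so every xyⁱz is accepted.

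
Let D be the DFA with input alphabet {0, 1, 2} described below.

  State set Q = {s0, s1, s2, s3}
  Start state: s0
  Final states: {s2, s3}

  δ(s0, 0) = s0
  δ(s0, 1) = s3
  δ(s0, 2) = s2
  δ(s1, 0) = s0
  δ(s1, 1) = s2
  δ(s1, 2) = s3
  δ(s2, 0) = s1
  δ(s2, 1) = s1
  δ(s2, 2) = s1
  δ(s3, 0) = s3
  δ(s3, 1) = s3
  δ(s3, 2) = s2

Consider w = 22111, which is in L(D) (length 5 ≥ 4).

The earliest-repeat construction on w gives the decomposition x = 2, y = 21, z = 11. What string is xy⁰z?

xy⁰z = xz = 2·11 = 211.
Reading y = 21 takes D from s2 back to s2, so after x the machine is still in s2, and z then leads to the accepting state s2. Hence 211 ∈ L(D).

211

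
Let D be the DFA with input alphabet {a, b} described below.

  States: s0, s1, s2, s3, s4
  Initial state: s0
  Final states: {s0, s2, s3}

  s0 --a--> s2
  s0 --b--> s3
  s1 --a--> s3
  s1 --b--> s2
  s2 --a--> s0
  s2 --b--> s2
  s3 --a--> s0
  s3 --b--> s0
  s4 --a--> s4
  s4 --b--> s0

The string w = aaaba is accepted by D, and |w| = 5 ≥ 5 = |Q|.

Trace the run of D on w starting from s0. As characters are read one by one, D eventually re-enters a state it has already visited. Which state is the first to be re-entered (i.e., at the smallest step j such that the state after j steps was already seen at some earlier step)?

s0

Run of D on w = a a a b a:
  step 0: s0  (start)
  step 1: s2  (read a: s0→s2)
  step 2: s0  (read a: s2→s0)   ← first repeat (s0 seen earlier)
  step 3: s2  (read a: s0→s2)
  step 4: s2  (read b: s2→s2)
  step 5: s0  (read a: s2→s0)

The earliest repeat is at step j = 2: D is in s0, which it already visited at step i = 0.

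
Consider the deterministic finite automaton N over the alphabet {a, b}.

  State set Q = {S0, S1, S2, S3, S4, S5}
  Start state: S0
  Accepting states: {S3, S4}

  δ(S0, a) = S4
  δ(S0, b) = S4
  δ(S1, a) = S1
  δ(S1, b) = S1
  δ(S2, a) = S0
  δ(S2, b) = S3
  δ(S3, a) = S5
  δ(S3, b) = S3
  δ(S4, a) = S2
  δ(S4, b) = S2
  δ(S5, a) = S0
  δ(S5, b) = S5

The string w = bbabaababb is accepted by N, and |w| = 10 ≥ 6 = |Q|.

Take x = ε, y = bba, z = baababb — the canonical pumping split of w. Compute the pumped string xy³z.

xy^3z = ε·bba·bba·bba·baababb = bbabbabbabaababb.
Reading y = bba takes N from S0 back to S0, so after x·y·y·y the machine is still in S0, and z then leads to the accepting state S3. Hence bbabbabbabaababb ∈ L(N).

bbabbabbabaababb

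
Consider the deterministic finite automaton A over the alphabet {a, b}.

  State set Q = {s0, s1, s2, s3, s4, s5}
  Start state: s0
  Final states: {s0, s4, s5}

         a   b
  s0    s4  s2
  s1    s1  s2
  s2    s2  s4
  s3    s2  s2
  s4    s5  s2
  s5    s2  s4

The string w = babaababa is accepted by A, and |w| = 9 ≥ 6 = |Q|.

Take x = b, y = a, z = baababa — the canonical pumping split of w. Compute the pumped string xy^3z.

xy^3z = b·a·a·a·baababa = baaabaababa.
Reading y = a takes A from s2 back to s2, so after x·y·y·y the machine is still in s2, and z then leads to the accepting state s5. Hence baaabaababa ∈ L(A).

baaabaababa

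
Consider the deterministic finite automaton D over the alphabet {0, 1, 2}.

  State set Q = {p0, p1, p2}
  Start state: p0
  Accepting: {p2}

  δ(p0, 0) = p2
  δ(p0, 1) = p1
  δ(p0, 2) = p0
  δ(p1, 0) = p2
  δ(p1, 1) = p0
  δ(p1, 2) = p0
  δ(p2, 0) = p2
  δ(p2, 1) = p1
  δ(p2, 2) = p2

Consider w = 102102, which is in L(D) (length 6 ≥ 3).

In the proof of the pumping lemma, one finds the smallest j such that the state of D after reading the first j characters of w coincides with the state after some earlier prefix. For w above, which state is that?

State sequence: p0 -1-> p1 -0-> p2 -2-> p2 -1-> p1 -0-> p2 -2-> p2
First repeat at step 3: p2 was already visited.

The earliest repeat is at step j = 3: D is in p2, which it already visited at step i = 2.
Pumping length from the standard proof: p = 3 (the number of states). The repeated state found above gives |xy| = j ≤ 3 and |y| = j − i ≥ 1.

p2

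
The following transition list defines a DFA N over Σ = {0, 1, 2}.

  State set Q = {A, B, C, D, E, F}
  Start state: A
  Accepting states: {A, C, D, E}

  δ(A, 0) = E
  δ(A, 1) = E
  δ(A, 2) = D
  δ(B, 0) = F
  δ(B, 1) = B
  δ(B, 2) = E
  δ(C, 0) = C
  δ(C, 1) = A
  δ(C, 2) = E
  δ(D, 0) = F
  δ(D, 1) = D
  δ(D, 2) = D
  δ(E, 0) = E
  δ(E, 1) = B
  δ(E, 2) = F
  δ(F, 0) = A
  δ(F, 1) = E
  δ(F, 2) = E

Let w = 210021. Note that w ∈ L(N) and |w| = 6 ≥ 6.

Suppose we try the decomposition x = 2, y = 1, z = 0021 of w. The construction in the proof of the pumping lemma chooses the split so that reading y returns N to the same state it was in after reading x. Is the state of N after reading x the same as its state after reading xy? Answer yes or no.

yes

State sequence: A -2-> D -1-> D

After x (step 1): D. After xy (step 2): D.
They match, so y = 1 drives N around a cycle from D back to itself; pumping y any number of times keeps N in D before reading z, and xyⁱz ∈ L(N) for every i ≥ 0.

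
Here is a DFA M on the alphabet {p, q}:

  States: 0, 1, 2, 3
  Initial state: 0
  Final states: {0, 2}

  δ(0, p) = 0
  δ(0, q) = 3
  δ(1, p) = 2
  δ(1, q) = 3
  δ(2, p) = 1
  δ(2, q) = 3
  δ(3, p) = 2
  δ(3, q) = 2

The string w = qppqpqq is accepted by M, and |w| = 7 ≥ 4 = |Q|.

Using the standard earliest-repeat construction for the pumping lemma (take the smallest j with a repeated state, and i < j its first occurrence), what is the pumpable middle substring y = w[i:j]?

Run of M on w = q p p q p q q:
  step 0: 0  (start)
  step 1: 3  (read q: 0→3)
  step 2: 2  (read p: 3→2)
  step 3: 1  (read p: 2→1)
  step 4: 3  (read q: 1→3)   ← first repeat (3 seen earlier)
  step 5: 2  (read p: 3→2)
  step 6: 3  (read q: 2→3)
  step 7: 2  (read q: 3→2)

So i = 1, j = 4, giving x = w[0:1] = q, y = w[1:4] = ppq, z = w[4:7] = pqq.
Check: |xy| = 4 ≤ 4 and |y| = 3 ≥ 1. Reading y takes M from 3 back to 3, so every xyⁱz is accepted.
Pumping length from the standard proof: p = 4 (the number of states). The repeated state found above gives |xy| = j ≤ 4 and |y| = j − i ≥ 1.

ppq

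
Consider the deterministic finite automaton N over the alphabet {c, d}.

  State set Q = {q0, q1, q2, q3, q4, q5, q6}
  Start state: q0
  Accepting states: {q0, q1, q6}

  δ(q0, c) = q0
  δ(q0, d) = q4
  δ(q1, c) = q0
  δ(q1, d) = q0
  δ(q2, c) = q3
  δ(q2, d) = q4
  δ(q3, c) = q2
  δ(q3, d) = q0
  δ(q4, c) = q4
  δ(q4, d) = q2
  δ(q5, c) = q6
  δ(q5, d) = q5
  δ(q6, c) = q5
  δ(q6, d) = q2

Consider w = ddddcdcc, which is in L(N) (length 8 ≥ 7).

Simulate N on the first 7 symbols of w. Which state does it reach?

Run of N on the first 7 characters of w = d d d d c d c:
  step 0: q0  (start)
  step 1: q4  (read d: q0→q4)
  step 2: q2  (read d: q4→q2)
  step 3: q4  (read d: q2→q4)
  step 4: q2  (read d: q4→q2)
  step 5: q3  (read c: q2→q3)
  step 6: q0  (read d: q3→q0)
  step 7: q0  (read c: q0→q0)

After reading 7 characters, N is in state q0.
(This kind of state-tracing is the core of the pumping-lemma construction: with 7 states, pigeonhole forces a repeat within the first 7 steps.)

q0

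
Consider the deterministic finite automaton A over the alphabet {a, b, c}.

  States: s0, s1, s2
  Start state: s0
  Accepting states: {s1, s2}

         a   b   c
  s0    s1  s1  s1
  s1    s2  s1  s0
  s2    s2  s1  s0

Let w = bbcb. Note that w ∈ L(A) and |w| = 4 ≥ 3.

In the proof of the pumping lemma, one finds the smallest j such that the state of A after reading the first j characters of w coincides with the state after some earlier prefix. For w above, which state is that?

s1

Run of A on w = b b c b:
  step 0: s0  (start)
  step 1: s1  (read b: s0→s1)
  step 2: s1  (read b: s1→s1)   ← first repeat (s1 seen earlier)
  step 3: s0  (read c: s1→s0)
  step 4: s1  (read b: s0→s1)

The earliest repeat is at step j = 2: A is in s1, which it already visited at step i = 1.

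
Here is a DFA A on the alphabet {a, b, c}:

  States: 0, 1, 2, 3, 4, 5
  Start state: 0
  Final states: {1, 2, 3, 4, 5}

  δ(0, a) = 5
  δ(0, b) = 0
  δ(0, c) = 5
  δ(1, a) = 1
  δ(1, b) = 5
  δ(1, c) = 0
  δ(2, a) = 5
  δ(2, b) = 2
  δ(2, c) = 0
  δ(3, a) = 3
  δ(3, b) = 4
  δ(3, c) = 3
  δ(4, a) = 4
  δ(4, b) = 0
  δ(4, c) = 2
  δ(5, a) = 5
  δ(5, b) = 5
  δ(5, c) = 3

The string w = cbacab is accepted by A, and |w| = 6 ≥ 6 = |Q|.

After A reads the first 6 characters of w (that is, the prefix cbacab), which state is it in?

State sequence: 0 -c-> 5 -b-> 5 -a-> 5 -c-> 3 -a-> 3 -b-> 4

After reading 6 characters, A is in state 4.
(This kind of state-tracing is the core of the pumping-lemma construction: with 6 states, pigeonhole forces a repeat within the first 6 steps.)

4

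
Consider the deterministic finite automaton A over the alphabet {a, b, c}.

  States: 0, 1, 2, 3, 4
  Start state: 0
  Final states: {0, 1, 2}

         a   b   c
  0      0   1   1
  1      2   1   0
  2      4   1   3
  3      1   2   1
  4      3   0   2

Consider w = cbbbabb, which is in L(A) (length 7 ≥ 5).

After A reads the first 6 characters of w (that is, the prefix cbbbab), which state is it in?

Run of A on the first 6 characters of w = c b b b a b:
  step 0: 0  (start)
  step 1: 1  (read c: 0→1)
  step 2: 1  (read b: 1→1)
  step 3: 1  (read b: 1→1)
  step 4: 1  (read b: 1→1)
  step 5: 2  (read a: 1→2)
  step 6: 1  (read b: 2→1)

After reading 6 characters, A is in state 1.
(This kind of state-tracing is the core of the pumping-lemma construction: with 5 states, pigeonhole forces a repeat within the first 5 steps.)

1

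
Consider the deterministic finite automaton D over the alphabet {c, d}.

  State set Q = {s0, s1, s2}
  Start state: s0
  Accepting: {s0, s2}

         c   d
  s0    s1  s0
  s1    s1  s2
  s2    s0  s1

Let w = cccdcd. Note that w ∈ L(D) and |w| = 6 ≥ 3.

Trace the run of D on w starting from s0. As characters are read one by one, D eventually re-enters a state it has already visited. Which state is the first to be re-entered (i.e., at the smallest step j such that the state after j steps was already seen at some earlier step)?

s1

Run of D on w = c c c d c d:
  step 0: s0  (start)
  step 1: s1  (read c: s0→s1)
  step 2: s1  (read c: s1→s1)   ← first repeat (s1 seen earlier)
  step 3: s1  (read c: s1→s1)
  step 4: s2  (read d: s1→s2)
  step 5: s0  (read c: s2→s0)
  step 6: s0  (read d: s0→s0)

The earliest repeat is at step j = 2: D is in s1, which it already visited at step i = 1.
Pumping length from the standard proof: p = 3 (the number of states). The repeated state found above gives |xy| = j ≤ 3 and |y| = j − i ≥ 1.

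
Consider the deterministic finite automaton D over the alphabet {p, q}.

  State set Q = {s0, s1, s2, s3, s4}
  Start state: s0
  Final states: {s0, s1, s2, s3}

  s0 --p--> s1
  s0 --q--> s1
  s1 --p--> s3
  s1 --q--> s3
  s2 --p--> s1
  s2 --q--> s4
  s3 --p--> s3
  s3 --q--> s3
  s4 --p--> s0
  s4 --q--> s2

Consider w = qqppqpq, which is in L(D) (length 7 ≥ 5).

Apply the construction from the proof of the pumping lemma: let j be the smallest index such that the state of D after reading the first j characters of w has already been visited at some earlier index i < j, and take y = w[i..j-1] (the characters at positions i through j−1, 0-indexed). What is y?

State sequence: s0 -q-> s1 -q-> s3 -p-> s3 -p-> s3 -q-> s3 -p-> s3 -q-> s3
First repeat at step 3: s3 was already visited.

So i = 2, j = 3, giving x = w[0:2] = qq, y = w[2:3] = p, z = w[3:7] = pqpq.
Check: |xy| = 3 ≤ 5 and |y| = 1 ≥ 1. Reading y takes D from s3 back to s3, so every xyⁱz is accepted.

p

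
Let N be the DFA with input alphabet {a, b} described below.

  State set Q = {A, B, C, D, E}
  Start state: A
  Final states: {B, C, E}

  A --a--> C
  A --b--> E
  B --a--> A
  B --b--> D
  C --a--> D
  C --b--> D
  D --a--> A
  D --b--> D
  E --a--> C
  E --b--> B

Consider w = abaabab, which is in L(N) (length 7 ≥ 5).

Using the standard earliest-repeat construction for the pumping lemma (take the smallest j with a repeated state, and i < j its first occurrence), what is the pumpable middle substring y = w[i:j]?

State sequence: A -a-> C -b-> D -a-> A -a-> C -b-> D -a-> A -b-> E
First repeat at step 3: A was already visited.

So i = 0, j = 3, giving x = w[0:0] = ε, y = w[0:3] = aba, z = w[3:7] = abab.
Check: |xy| = 3 ≤ 5 and |y| = 3 ≥ 1. Reading y takes N from A back to A, so every xyⁱz is accepted.

aba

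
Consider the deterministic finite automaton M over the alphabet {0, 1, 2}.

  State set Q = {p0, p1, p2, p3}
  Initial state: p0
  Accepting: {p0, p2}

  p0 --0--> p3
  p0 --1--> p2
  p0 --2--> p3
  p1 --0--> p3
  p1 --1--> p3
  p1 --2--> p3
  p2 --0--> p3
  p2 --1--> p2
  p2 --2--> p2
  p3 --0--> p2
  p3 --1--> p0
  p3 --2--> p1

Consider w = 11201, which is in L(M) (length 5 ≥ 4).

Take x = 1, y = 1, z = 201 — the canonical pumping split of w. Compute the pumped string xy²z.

xy^2z = 1·1·1·201 = 111201.
Reading y = 1 takes M from p2 back to p2, so after x·y·y the machine is still in p2, and z then leads to the accepting state p0. Hence 111201 ∈ L(M).

111201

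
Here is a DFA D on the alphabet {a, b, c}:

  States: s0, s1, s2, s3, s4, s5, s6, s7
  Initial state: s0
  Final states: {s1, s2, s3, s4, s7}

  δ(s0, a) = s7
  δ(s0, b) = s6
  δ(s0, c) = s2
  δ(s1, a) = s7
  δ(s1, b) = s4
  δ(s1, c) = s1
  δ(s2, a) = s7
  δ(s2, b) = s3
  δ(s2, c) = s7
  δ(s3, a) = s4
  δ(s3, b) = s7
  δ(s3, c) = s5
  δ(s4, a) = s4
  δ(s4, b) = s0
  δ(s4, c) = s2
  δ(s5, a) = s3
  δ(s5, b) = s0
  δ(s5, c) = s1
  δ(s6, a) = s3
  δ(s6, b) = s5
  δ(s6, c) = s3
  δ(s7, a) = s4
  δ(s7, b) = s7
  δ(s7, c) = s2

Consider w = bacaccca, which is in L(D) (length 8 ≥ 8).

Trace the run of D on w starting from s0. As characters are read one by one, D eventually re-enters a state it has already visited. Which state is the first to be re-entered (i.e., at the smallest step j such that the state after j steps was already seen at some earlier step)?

Run of D on w = b a c a c c c a:
  step 0: s0  (start)
  step 1: s6  (read b: s0→s6)
  step 2: s3  (read a: s6→s3)
  step 3: s5  (read c: s3→s5)
  step 4: s3  (read a: s5→s3)   ← first repeat (s3 seen earlier)
  step 5: s5  (read c: s3→s5)
  step 6: s1  (read c: s5→s1)
  step 7: s1  (read c: s1→s1)
  step 8: s7  (read a: s1→s7)

The earliest repeat is at step j = 4: D is in s3, which it already visited at step i = 2.

s3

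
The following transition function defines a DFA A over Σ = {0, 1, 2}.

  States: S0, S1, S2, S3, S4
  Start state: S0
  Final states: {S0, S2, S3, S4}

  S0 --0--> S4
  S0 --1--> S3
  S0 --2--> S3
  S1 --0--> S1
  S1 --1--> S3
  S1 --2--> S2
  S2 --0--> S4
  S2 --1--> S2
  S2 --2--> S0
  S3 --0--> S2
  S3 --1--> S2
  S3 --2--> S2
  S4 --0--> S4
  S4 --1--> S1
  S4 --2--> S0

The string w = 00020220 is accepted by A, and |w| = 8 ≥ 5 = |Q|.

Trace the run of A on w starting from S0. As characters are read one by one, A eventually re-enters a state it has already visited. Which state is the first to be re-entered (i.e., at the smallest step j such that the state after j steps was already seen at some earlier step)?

Run of A on w = 0 0 0 2 0 2 2 0:
  step 0: S0  (start)
  step 1: S4  (read 0: S0→S4)
  step 2: S4  (read 0: S4→S4)   ← first repeat (S4 seen earlier)
  step 3: S4  (read 0: S4→S4)
  step 4: S0  (read 2: S4→S0)
  step 5: S4  (read 0: S0→S4)
  step 6: S0  (read 2: S4→S0)
  step 7: S3  (read 2: S0→S3)
  step 8: S2  (read 0: S3→S2)

The earliest repeat is at step j = 2: A is in S4, which it already visited at step i = 1.
Pumping length from the standard proof: p = 5 (the number of states). The repeated state found above gives |xy| = j ≤ 5 and |y| = j − i ≥ 1.

S4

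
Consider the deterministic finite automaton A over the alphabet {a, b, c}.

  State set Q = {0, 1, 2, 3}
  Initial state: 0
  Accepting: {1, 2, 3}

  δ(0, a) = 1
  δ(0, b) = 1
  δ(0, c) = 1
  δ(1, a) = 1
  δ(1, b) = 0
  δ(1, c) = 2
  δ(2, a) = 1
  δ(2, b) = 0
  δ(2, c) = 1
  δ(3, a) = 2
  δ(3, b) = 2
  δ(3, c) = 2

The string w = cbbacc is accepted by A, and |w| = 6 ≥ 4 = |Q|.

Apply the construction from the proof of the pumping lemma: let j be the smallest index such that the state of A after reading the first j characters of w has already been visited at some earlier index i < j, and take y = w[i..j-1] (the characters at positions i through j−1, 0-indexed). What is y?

Run of A on w = c b b a c c:
  step 0: 0  (start)
  step 1: 1  (read c: 0→1)
  step 2: 0  (read b: 1→0)   ← first repeat (0 seen earlier)
  step 3: 1  (read b: 0→1)
  step 4: 1  (read a: 1→1)
  step 5: 2  (read c: 1→2)
  step 6: 1  (read c: 2→1)

So i = 0, j = 2, giving x = w[0:0] = ε, y = w[0:2] = cb, z = w[2:6] = bacc.
Check: |xy| = 2 ≤ 4 and |y| = 2 ≥ 1. Reading y takes A from 0 back to 0, so every xyⁱz is accepted.

cb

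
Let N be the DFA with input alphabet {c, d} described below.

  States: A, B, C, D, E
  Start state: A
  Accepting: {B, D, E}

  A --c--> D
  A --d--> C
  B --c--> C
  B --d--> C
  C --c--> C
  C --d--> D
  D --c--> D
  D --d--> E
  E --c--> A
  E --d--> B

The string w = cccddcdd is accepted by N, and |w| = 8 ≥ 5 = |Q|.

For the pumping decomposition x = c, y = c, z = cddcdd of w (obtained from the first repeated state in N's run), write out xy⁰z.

xy⁰z = xz = c·cddcdd = ccddcdd.
Reading y = c takes N from D back to D, so after x the machine is still in D, and z then leads to the accepting state E. Hence ccddcdd ∈ L(N).

ccddcdd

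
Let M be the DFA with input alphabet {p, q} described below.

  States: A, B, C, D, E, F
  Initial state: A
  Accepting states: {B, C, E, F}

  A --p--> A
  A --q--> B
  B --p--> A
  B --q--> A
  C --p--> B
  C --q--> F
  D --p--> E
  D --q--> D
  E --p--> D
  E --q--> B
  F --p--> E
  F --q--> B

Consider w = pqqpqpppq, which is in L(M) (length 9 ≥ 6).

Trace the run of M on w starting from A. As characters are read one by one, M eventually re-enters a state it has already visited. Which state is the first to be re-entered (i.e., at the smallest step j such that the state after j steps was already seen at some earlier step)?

A

State sequence: A -p-> A -q-> B -q-> A -p-> A -q-> B -p-> A -p-> A -p-> A -q-> B
First repeat at step 1: A was already visited.

The earliest repeat is at step j = 1: M is in A, which it already visited at step i = 0.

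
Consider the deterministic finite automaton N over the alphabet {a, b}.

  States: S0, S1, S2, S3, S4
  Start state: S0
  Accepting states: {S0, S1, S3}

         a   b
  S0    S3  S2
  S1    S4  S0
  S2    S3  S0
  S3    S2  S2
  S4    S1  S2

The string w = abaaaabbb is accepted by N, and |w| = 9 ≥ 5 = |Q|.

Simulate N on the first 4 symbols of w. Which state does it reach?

S2

State sequence: S0 -a-> S3 -b-> S2 -a-> S3 -a-> S2

After reading 4 characters, N is in state S2.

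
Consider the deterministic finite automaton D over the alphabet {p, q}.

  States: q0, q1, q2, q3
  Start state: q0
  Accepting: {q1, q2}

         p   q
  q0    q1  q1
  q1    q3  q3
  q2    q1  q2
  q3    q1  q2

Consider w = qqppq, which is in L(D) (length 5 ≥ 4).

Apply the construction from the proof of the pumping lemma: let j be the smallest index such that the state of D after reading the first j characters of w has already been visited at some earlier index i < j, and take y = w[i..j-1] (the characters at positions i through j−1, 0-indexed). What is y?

State sequence: q0 -q-> q1 -q-> q3 -p-> q1 -p-> q3 -q-> q2
First repeat at step 3: q1 was already visited.

So i = 1, j = 3, giving x = w[0:1] = q, y = w[1:3] = qp, z = w[3:5] = pq.
Check: |xy| = 3 ≤ 4 and |y| = 2 ≥ 1. Reading y takes D from q1 back to q1, so every xyⁱz is accepted.

qp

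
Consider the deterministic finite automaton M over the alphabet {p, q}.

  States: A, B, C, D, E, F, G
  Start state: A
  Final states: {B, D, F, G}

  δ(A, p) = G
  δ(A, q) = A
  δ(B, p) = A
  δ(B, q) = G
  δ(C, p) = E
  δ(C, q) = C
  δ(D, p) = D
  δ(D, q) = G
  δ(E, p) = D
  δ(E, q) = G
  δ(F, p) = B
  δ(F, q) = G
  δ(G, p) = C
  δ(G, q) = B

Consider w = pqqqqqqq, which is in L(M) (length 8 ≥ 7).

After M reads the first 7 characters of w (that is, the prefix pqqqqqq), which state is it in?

State sequence: A -p-> G -q-> B -q-> G -q-> B -q-> G -q-> B -q-> G

After reading 7 characters, M is in state G.
(This kind of state-tracing is the core of the pumping-lemma construction: with 7 states, pigeonhole forces a repeat within the first 7 steps.)

G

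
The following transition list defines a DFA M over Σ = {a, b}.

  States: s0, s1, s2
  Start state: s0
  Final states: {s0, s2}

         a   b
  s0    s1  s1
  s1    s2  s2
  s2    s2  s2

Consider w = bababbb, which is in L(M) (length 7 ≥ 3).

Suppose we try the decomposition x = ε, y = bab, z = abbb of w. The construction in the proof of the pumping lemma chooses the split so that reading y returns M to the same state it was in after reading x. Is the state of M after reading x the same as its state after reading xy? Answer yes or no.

Run of M on the first 3 characters of w = b a b:
  step 0: s0  (start)
  step 1: s1  (read b: s0→s1)
  step 2: s2  (read a: s1→s2)
  step 3: s2  (read b: s2→s2)

After x (step 0): s0. After xy (step 3): s2.
They differ (s0 ≠ s2), so y is not a cycle from the state after x; this split is not the one the pumping-lemma construction produces, and pumping y need not keep the string in L(M).

no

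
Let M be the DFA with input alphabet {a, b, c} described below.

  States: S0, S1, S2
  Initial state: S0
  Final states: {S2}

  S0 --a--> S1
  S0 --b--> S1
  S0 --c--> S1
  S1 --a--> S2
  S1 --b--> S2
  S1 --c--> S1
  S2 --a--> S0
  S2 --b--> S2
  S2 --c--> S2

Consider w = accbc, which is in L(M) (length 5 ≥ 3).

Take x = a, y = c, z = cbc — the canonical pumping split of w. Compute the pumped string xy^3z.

accccbc

xy^3z = a·c·c·c·cbc = accccbc.
Reading y = c takes M from S1 back to S1, so after x·y·y·y the machine is still in S1, and z then leads to the accepting state S2. Hence accccbc ∈ L(M).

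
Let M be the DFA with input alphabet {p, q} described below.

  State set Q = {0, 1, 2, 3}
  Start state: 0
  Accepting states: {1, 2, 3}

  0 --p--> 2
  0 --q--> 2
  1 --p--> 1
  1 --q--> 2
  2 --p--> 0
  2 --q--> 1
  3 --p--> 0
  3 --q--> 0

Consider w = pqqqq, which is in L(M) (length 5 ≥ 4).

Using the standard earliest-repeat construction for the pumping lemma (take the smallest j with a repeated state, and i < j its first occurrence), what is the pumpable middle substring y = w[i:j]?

qq

Run of M on w = p q q q q:
  step 0: 0  (start)
  step 1: 2  (read p: 0→2)
  step 2: 1  (read q: 2→1)
  step 3: 2  (read q: 1→2)   ← first repeat (2 seen earlier)
  step 4: 1  (read q: 2→1)
  step 5: 2  (read q: 1→2)

So i = 1, j = 3, giving x = w[0:1] = p, y = w[1:3] = qq, z = w[3:5] = qq.
Check: |xy| = 3 ≤ 4 and |y| = 2 ≥ 1. Reading y takes M from 2 back to 2, so every xyⁱz is accepted.
Pumping length from the standard proof: p = 4 (the number of states). The repeated state found above gives |xy| = j ≤ 4 and |y| = j − i ≥ 1.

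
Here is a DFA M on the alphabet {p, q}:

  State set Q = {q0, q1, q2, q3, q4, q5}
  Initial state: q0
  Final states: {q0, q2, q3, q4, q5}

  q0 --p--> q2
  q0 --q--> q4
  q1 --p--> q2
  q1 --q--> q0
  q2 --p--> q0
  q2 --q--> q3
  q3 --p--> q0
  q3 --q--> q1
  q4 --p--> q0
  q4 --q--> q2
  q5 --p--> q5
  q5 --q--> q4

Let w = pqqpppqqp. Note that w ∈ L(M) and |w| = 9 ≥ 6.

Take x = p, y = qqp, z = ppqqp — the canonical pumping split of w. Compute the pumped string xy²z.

pqqpqqpppqqp

xy^2z = p·qqp·qqp·ppqqp = pqqpqqpppqqp.
Reading y = qqp takes M from q2 back to q2, so after x·y·y the machine is still in q2, and z then leads to the accepting state q2. Hence pqqpqqpppqqp ∈ L(M).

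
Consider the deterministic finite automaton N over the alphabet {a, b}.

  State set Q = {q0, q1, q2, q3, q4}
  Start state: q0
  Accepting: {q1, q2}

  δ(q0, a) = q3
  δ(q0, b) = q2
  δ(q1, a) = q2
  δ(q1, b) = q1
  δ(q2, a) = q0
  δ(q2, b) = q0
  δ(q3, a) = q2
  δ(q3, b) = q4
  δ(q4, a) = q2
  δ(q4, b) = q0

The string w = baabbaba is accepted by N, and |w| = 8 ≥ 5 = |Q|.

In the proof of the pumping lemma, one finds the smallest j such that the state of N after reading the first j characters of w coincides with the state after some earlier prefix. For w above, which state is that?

q0

Run of N on w = b a a b b a b a:
  step 0: q0  (start)
  step 1: q2  (read b: q0→q2)
  step 2: q0  (read a: q2→q0)   ← first repeat (q0 seen earlier)
  step 3: q3  (read a: q0→q3)
  step 4: q4  (read b: q3→q4)
  step 5: q0  (read b: q4→q0)
  step 6: q3  (read a: q0→q3)
  step 7: q4  (read b: q3→q4)
  step 8: q2  (read a: q4→q2)

The earliest repeat is at step j = 2: N is in q0, which it already visited at step i = 0.
Since N has 5 states, any run of length ≥ 5 visits 5+1 states, so by pigeonhole some state repeats within the first 5 steps — that repeat gives the pumpable loop.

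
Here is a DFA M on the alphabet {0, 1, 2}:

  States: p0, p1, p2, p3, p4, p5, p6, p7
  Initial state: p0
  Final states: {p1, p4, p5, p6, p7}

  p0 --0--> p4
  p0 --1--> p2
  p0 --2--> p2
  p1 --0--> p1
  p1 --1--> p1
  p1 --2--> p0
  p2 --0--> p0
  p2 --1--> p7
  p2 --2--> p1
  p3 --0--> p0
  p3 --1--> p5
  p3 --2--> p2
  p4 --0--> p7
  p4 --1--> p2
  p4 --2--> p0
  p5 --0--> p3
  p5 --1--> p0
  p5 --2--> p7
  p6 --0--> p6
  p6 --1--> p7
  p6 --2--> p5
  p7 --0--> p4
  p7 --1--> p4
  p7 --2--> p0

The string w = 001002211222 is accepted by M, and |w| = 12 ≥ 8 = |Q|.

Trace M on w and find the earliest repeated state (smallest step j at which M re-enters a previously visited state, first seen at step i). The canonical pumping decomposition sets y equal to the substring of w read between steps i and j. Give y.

01

Run of M on w = 0 0 1 0 0 2 2 1 1 2 2 2:
  step 0: p0  (start)
  step 1: p4  (read 0: p0→p4)
  step 2: p7  (read 0: p4→p7)
  step 3: p4  (read 1: p7→p4)   ← first repeat (p4 seen earlier)
  step 4: p7  (read 0: p4→p7)
  step 5: p4  (read 0: p7→p4)
  step 6: p0  (read 2: p4→p0)
  step 7: p2  (read 2: p0→p2)
  step 8: p7  (read 1: p2→p7)
  step 9: p4  (read 1: p7→p4)
  step 10: p0  (read 2: p4→p0)
  step 11: p2  (read 2: p0→p2)
  step 12: p1  (read 2: p2→p1)

So i = 1, j = 3, giving x = w[0:1] = 0, y = w[1:3] = 01, z = w[3:12] = 002211222.
Check: |xy| = 3 ≤ 8 and |y| = 2 ≥ 1. Reading y takes M from p4 back to p4, so every xyⁱz is accepted.
The DFA has 8 states, so the proof of the pumping lemma guarantees a repeated state among the first 8+1 visited; the segment between the two visits is the pumpable y.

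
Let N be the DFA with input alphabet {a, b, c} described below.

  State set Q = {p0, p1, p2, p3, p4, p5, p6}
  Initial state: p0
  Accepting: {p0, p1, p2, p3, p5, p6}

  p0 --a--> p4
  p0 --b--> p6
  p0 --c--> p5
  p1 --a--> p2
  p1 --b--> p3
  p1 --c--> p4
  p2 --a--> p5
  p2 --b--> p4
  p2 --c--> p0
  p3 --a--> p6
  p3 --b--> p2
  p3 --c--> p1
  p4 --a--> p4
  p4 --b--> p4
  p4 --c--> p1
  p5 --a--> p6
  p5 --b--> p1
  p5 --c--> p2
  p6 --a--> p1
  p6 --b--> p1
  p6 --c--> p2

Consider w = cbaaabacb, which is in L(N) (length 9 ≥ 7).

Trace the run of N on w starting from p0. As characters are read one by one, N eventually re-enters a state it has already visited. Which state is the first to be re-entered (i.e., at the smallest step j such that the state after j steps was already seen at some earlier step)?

State sequence: p0 -c-> p5 -b-> p1 -a-> p2 -a-> p5 -a-> p6 -b-> p1 -a-> p2 -c-> p0 -b-> p6
First repeat at step 4: p5 was already visited.

The earliest repeat is at step j = 4: N is in p5, which it already visited at step i = 1.
Since N has 7 states, any run of length ≥ 7 visits 7+1 states, so by pigeonhole some state repeats within the first 7 steps — that repeat gives the pumpable loop.

p5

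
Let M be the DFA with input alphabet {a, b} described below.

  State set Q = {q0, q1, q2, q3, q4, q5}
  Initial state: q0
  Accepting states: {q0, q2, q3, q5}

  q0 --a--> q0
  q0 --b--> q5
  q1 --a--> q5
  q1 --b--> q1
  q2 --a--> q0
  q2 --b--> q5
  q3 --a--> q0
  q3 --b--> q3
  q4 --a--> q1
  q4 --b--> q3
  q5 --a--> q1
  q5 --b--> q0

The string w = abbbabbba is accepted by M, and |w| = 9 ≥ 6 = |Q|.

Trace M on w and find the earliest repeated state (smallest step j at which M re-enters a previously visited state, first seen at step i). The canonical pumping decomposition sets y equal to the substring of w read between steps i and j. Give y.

a

Run of M on w = a b b b a b b b a:
  step 0: q0  (start)
  step 1: q0  (read a: q0→q0)   ← first repeat (q0 seen earlier)
  step 2: q5  (read b: q0→q5)
  step 3: q0  (read b: q5→q0)
  step 4: q5  (read b: q0→q5)
  step 5: q1  (read a: q5→q1)
  step 6: q1  (read b: q1→q1)
  step 7: q1  (read b: q1→q1)
  step 8: q1  (read b: q1→q1)
  step 9: q5  (read a: q1→q5)

So i = 0, j = 1, giving x = w[0:0] = ε, y = w[0:1] = a, z = w[1:9] = bbbabbba.
Check: |xy| = 1 ≤ 6 and |y| = 1 ≥ 1. Reading y takes M from q0 back to q0, so every xyⁱz is accepted.
Pumping length from the standard proof: p = 6 (the number of states). The repeated state found above gives |xy| = j ≤ 6 and |y| = j − i ≥ 1.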